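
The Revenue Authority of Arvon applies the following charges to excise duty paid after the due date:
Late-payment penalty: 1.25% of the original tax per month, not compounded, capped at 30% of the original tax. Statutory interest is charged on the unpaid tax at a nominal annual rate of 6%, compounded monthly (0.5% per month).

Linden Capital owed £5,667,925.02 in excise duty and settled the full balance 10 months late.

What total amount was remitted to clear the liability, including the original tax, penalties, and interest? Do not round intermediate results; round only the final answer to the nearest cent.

Penalty: 10 × 1.25% × £5,667,925.02 = £708,490.63… (below the 30% cap of £1,700,377.51…)
Interest: £5,667,925.02 × ((1 + 0.005)^10 − 1) = £5,667,925.02 × 0.0511401… = £289,858.4339…
Total = £5,667,925.02 + £708,490.6275 + £289,858.4339… = £6,666,274.08

£6,666,274.08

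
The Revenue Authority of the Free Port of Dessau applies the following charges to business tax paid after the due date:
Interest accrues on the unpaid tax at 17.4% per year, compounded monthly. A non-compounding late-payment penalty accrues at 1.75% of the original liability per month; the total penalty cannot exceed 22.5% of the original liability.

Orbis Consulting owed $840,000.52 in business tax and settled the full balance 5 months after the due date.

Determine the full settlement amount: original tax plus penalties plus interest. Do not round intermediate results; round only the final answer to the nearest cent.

Penalty: 5 × 1.75% × $840,000.52 = $73,500.05… (below the 22.5% cap of $189,000.12…)
Interest (17.4%/yr ÷ 12 = 1.45%/month): $840,000.52 × ((1 + 0.0145)^5 − 1) = $62,691.9335…
Total = $840,000.52 + $73,500.0455 + $62,691.9335… = $976,192.50

$976,192.50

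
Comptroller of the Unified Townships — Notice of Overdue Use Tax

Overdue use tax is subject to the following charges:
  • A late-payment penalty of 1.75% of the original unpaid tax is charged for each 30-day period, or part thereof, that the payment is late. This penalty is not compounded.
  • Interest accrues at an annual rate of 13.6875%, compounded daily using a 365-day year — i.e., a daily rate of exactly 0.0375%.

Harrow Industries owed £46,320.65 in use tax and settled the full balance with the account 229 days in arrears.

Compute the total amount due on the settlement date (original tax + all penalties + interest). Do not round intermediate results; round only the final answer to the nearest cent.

Penalty periods: ⌈229/30⌉ = 8; penalty = 8 × 1.75% × £46,320.65 = £6,484.89…
Interest: £46,320.65 × ((1 + 0.000375)^229 − 1) = £46,320.65 × 0.08965257… = £4,152.7653…
Total = £46,320.65 + £6,484.8910 + £4,152.7653… = £56,958.31

£56,958.31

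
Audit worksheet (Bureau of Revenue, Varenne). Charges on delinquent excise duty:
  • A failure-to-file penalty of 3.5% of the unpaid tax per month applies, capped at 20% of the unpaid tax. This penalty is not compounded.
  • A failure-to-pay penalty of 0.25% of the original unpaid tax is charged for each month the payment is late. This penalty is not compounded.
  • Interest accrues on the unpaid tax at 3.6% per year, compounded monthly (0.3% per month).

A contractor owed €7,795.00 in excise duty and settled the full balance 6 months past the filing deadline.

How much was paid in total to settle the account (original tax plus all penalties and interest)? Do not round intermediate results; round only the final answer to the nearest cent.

€9,612.29

Failure-to-file: 6 × 3.5% × €7,795.00 = €1,636.95, capped at 20% × €7,795.00 = €1,559.00
Failure-to-pay penalty = 0.25% × €7,795.00 × 6 mo = €116.93…
Interest: €7,795.00 × ((1 + 0.003)^6 − 1) = €7,795.00 × 0.0181355… = €141.3665…
Total = €7,795.00 + €1,675.9250 + €141.3665… = €9,612.29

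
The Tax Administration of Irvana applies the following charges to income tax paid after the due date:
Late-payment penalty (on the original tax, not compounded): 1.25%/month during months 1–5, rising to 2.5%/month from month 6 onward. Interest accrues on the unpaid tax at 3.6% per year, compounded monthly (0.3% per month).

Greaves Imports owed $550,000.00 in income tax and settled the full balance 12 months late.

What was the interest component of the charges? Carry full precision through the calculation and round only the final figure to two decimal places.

Interest: $550,000.00 × ((1 + 0.003)^12 − 1) = $550,000.00 × 0.0366000… = $20,129.9892…

$20,129.99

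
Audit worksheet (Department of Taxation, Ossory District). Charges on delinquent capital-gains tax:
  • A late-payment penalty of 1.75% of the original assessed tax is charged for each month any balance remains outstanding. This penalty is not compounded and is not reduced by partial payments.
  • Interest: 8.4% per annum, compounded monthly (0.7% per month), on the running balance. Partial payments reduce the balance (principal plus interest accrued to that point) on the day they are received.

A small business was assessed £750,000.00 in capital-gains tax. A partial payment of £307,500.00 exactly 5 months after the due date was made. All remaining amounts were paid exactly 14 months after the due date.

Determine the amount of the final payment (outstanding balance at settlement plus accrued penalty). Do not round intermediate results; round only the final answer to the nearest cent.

£683,265.83

Balance at month 5: £750,000.0000 × (1 + 0.007)^5 = £776,620.0815…
After £307,500.00 payment: £776,620.0815… − £307,500.00 = £469,120.0815…
Balance at month 14: £469,120.0815… × (1 + 0.007)^9 = £499,515.8337…
Penalty: 14 × 1.75% × £750,000.00 = £183,750.00
Final settlement = outstanding balance + penalty = £499,515.8337… + £183,750.00 = £683,265.83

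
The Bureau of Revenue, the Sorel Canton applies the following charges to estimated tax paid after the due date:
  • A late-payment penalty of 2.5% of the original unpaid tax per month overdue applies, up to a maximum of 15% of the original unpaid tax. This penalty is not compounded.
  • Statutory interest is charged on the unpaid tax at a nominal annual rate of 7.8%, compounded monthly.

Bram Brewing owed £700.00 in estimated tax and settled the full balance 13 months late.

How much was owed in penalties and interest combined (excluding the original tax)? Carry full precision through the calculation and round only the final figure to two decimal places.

Penalty (uncapped): 13 × 2.5% × £700.00 = £227.50; cap = 15% × £700.00 = £105.00 → penalty = £105.00
Interest (7.8%/yr ÷ 12 = 0.65%/month): £700.00 × ((1 + 0.0065)^13 − 1) = £61.5127…
Penalties + interest = £105.0000 + £61.5127… = £166.51

£166.51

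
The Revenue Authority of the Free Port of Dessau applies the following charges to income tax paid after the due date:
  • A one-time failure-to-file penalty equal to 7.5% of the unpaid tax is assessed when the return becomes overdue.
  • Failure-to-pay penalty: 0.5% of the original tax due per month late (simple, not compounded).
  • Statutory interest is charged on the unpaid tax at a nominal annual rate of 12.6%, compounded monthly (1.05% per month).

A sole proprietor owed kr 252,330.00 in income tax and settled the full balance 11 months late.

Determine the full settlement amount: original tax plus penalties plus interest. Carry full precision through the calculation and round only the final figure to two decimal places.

Failure-to-file penalty: 7.5% × kr 252,330.00 = kr 18,924.75
Failure-to-pay penalty = 0.5% × kr 252,330.00 × 11 mo = kr 13,878.15
Interest: kr 252,330.00 × ((1 + 0.0105)^11 − 1) = kr 252,330.00 × 0.1217588… = kr 30,723.4053…
Total = kr 252,330.00 + kr 32,802.9000 + kr 30,723.4053… = kr 315,856.31

kr 315,856.31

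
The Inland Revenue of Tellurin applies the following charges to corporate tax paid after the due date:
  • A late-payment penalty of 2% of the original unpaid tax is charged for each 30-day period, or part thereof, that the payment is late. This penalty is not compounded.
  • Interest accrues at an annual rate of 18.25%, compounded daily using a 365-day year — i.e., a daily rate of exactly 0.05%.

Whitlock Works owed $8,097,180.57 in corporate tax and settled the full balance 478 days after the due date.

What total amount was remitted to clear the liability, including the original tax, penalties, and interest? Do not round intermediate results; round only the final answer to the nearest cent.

$12,873,729.11

Penalty periods: ⌈478/30⌉ = 16; penalty = 16 × 2% × $8,097,180.57 = $2,591,097.78…
Interest: $8,097,180.57 × ((1 + 0.0005)^478 − 1) = $8,097,180.57 × 0.26990268… = $2,185,450.7599…
Total = $8,097,180.57 + $2,591,097.7824 + $2,185,450.7599… = $12,873,729.11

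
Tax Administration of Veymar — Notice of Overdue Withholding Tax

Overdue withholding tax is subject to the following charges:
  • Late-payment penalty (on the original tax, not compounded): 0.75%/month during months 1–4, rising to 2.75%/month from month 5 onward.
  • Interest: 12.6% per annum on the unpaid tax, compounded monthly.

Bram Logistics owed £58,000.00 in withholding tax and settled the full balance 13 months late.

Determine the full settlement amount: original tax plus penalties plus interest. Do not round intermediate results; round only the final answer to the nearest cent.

£82,530.49

Penalty, months 1–4: 4 × 0.75% × £58,000.00 = £1,740.00
Penalty, months 5–13: 9 × 2.75% × £58,000.00 = £14,355.00
Interest (12.6%/yr ÷ 12 = 1.05%/month): £58,000.00 × ((1 + 0.0105)^13 − 1) = £8,435.4874…
Total = £58,000.00 + £16,095.0000 + £8,435.4874… = £82,530.49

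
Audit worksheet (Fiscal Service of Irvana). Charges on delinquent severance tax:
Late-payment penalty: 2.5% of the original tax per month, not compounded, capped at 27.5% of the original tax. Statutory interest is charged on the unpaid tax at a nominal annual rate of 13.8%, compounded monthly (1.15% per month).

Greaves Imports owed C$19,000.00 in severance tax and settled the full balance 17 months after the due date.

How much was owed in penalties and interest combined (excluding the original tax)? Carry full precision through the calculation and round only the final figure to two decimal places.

C$9,301.70

Penalty (uncapped): 17 × 2.5% × C$19,000.00 = C$8,075.00; cap = 27.5% × C$19,000.00 = C$5,225.00 → penalty = C$5,225.00
Interest: C$19,000.00 × ((1 + 0.0115)^17 − 1) = C$19,000.00 × 0.2145631… = C$4,076.6988…
Penalties + interest = C$5,225.0000 + C$4,076.6988… = C$9,301.70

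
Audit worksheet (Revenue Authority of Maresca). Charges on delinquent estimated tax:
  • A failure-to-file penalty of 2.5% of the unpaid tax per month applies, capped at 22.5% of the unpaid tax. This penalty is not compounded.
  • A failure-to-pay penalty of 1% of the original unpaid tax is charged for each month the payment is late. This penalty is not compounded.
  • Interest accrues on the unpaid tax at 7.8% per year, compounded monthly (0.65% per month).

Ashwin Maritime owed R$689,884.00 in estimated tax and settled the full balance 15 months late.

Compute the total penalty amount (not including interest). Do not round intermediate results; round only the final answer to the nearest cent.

R$258,706.50

Failure-to-file: 15 × 2.5% × R$689,884.00 = R$258,706.50, capped at 22.5% × R$689,884.00 = R$155,223.90
Failure-to-pay penalty = 1% × R$689,884.00 × 15 mo = R$103,482.60
Total penalty = R$155,223.90 + R$103,482.60 = R$258,706.50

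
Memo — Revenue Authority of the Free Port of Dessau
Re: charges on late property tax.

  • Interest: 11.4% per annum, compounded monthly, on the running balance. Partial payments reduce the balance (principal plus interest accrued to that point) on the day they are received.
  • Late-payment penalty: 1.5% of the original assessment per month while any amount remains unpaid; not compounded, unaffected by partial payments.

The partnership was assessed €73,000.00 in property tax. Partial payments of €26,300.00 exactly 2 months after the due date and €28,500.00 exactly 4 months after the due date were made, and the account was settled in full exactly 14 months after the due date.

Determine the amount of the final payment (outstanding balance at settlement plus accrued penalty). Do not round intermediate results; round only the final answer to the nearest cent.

€37,875.77

Monthly rate = 11.4% ÷ 12 = 0.95%
Balance at month 2: €73,000.0000 × (1 + 0.0095)^2 = €74,393.5883…
After €26,300.00 payment: €74,393.5883… − €26,300.00 = €48,093.5883…
Balance at month 4: €48,093.5883… × (1 + 0.0095)^2 = €49,011.7069…
After €28,500.00 payment: €49,011.7069… − €28,500.00 = €20,511.7069…
Balance at month 14: €20,511.7069… × (1 + 0.0095)^10 = €22,545.7680…
Penalty: 14 × 1.5% × €73,000.00 = €15,330.00
Final settlement = outstanding balance + penalty = €22,545.7680… + €15,330.00 = €37,875.77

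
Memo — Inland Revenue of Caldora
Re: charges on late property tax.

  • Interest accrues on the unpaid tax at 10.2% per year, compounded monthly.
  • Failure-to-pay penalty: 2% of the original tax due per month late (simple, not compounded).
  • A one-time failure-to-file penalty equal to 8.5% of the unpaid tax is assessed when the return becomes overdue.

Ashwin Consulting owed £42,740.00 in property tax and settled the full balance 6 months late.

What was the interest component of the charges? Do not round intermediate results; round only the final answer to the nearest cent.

£2,226.59

Interest (10.2%/yr ÷ 12 = 0.85%/month): £42,740.00 × ((1 + 0.0085)^6 − 1) = £2,226.5878…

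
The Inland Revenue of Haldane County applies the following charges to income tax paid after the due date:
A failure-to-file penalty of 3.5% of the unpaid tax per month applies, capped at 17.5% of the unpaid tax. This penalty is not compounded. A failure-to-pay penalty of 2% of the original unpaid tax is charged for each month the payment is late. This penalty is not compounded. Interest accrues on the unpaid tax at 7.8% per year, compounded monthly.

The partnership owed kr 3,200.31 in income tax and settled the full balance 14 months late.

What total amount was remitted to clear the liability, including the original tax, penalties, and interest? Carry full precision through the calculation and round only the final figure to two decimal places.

kr 4,960.31

Failure-to-file: 14 × 3.5% × kr 3,200.31 = kr 1,568.15…, capped at 17.5% × kr 3,200.31 = kr 560.05…
Failure-to-pay penalty: 14 × 2% × kr 3,200.31 = kr 896.09…
Interest (7.8%/yr ÷ 12 = 0.65%/month): kr 3,200.31 × ((1 + 0.0065)^14 − 1) = kr 303.8583…
Total = kr 3,200.31 + kr 1,456.1411… + kr 303.8583… = kr 4,960.31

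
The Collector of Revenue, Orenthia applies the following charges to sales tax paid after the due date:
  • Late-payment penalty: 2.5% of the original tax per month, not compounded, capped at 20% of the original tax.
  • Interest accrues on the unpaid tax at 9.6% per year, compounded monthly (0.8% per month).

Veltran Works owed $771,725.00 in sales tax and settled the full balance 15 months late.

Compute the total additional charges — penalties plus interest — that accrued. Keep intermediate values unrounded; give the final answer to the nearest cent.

$252,322.16

Penalty (uncapped): 15 × 2.5% × $771,725.00 = $289,396.88…; cap = 20% × $771,725.00 = $154,345.00 → penalty = $154,345.00
Interest: $771,725.00 × ((1 + 0.008)^15 − 1) = $771,725.00 × 0.1269587… = $97,977.1648…
Penalties + interest = $154,345.0000 + $97,977.1648… = $252,322.16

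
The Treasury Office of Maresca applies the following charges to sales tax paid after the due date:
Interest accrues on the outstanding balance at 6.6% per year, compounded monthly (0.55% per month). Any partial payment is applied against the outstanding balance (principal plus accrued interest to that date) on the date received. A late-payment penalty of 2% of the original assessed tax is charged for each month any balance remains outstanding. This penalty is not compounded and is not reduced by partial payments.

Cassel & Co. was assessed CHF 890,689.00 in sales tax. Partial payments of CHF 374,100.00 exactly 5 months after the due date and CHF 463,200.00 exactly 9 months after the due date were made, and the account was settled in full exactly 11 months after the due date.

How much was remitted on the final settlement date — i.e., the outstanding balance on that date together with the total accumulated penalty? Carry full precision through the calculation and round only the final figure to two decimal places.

Balance at month 5: CHF 890,689.0000 × (1 + 0.0055)^5 = CHF 915,453.8669…
After CHF 374,100.00 payment: CHF 915,453.8669… − CHF 374,100.00 = CHF 541,353.8669…
Balance at month 9: CHF 541,353.8669… × (1 + 0.0055)^4 = CHF 553,362.2685…
After CHF 463,200.00 payment: CHF 553,362.2685… − CHF 463,200.00 = CHF 90,162.2685…
Balance at month 11: CHF 90,162.2685… × (1 + 0.0055)^2 = CHF 91,156.7808…
Penalty: 11 × 2% × CHF 890,689.00 = CHF 195,951.58
Final settlement = outstanding balance + penalty = CHF 91,156.7808… + CHF 195,951.58 = CHF 287,108.36

CHF 287,108.36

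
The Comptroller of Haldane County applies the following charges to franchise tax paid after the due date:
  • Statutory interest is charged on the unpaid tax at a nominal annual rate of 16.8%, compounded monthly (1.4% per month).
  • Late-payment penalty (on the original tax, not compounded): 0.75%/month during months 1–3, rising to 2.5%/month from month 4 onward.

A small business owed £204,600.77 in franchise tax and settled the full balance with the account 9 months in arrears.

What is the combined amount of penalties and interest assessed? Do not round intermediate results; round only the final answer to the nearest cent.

£62,565.16

Penalty, months 1–3: 3 × 0.75% × £204,600.77 = £4,603.52…
Penalty, months 4–9: 6 × 2.5% × £204,600.77 = £30,690.12…
Interest: £204,600.77 × ((1 + 0.014)^9 − 1) = £204,600.77 × 0.1332914… = £27,271.5241…
Penalties + interest = £35,293.6328… + £27,271.5241… = £62,565.16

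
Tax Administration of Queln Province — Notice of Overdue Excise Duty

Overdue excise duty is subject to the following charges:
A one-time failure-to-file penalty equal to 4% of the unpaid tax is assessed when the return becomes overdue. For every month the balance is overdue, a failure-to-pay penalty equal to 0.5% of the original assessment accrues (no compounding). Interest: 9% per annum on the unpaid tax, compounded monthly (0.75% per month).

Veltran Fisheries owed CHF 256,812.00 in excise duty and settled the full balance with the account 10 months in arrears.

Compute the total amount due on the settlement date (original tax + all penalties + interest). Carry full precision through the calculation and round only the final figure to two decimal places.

CHF 299,849.21

Failure-to-file penalty: 4% × CHF 256,812.00 = CHF 10,272.48
Failure-to-pay penalty = 0.5% × CHF 256,812.00 × 10 mo = CHF 12,840.60
Interest: CHF 256,812.00 × ((1 + 0.0075)^10 − 1) = CHF 256,812.00 × 0.0775825… = CHF 19,924.1287…
Total = CHF 256,812.00 + CHF 23,113.0800 + CHF 19,924.1287… = CHF 299,849.21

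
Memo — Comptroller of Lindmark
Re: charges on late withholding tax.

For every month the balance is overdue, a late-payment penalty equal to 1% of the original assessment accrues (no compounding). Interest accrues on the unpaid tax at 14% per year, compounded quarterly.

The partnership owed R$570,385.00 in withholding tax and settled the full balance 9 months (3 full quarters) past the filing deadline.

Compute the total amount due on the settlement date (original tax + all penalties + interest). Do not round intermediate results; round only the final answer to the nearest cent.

R$683,730.70

Late-payment penalty: 9 × 1% × R$570,385.00 = R$51,334.65
Interest (14%/yr ÷ 4 = 3.5%/quarter): R$570,385.00 × ((1 + 0.035)^3 − 1) = R$62,011.0451…
Total = R$570,385.00 + R$51,334.6500 + R$62,011.0451… = R$683,730.70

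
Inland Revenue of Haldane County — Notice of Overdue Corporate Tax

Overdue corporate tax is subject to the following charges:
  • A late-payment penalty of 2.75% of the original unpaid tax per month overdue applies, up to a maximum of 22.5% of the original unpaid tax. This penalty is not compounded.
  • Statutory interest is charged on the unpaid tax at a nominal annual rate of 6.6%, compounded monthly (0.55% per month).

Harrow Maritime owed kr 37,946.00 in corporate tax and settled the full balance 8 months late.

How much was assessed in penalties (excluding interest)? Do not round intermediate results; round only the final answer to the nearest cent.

Penalty: 8 × 2.75% × kr 37,946.00 = kr 8,348.12 (below the 22.5% cap of kr 8,537.85)

kr 8,348.12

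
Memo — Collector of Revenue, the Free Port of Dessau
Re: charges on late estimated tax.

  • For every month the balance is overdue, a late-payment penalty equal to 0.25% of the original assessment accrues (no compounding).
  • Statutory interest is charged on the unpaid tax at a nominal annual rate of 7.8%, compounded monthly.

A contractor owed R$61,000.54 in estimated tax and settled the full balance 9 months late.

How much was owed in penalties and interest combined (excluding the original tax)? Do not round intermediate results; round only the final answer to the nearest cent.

R$5,035.25

Late-payment penalty = 0.25% × R$61,000.54 × 9 mo = R$1,372.51…
Interest (7.8%/yr ÷ 12 = 0.65%/month): R$61,000.54 × ((1 + 0.0065)^9 − 1) = R$3,662.7344…
Penalties + interest = R$1,372.5122… + R$3,662.7344… = R$5,035.25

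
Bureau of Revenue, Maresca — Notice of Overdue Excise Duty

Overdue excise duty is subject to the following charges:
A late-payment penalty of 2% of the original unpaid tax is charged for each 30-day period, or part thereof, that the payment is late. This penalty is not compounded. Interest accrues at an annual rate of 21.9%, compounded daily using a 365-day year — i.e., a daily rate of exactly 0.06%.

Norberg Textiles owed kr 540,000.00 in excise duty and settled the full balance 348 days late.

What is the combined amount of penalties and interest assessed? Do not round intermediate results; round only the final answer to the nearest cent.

Penalty periods: ⌈348/30⌉ = 12; penalty = 12 × 2% × kr 540,000.00 = kr 129,600.00
Interest: kr 540,000.00 × ((1 + 0.0006)^348 − 1) = kr 540,000.00 × 0.23212138… = kr 125,345.5466…
Penalties + interest = kr 129,600.0000 + kr 125,345.5466… = kr 254,945.55

kr 254,945.55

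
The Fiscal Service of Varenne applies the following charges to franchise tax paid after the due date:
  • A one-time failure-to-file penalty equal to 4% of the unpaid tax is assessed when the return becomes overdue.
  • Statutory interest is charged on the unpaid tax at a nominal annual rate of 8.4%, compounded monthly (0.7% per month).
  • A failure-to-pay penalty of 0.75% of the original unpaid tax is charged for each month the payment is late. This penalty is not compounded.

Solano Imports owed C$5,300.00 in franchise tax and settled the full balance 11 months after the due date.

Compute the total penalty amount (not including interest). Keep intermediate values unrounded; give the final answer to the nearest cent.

Failure-to-file penalty: 4% × C$5,300.00 = C$212.00
Failure-to-pay penalty: 11 × 0.75% × C$5,300.00 = C$437.25
Total penalty = C$212.00 + C$437.25 = C$649.25

C$649.25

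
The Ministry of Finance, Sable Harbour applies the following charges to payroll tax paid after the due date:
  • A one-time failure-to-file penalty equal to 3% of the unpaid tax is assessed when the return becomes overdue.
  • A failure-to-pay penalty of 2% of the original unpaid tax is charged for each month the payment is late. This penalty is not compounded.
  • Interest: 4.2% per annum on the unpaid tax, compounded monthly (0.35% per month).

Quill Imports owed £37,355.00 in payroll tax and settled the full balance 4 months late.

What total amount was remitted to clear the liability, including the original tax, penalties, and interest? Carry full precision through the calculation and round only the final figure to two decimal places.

Failure-to-file penalty: 3% × £37,355.00 = £1,120.65
Failure-to-pay penalty = 2% × £37,355.00 × 4 mo = £2,988.40
Interest: £37,355.00 × ((1 + 0.0035)^4 − 1) = £37,355.00 × 0.0140737… = £525.7220…
Total = £37,355.00 + £4,109.0500 + £525.7220… = £41,989.77

£41,989.77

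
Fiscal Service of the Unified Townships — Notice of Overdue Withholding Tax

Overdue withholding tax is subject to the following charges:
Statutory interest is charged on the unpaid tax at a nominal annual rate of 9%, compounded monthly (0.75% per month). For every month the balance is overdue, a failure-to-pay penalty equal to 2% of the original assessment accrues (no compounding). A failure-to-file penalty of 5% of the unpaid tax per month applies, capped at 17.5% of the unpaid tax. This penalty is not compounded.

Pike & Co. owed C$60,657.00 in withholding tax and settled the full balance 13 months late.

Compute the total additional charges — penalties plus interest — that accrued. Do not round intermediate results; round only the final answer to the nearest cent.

C$32,573.44

Failure-to-file: 13 × 5% × C$60,657.00 = C$39,427.05, capped at 17.5% × C$60,657.00 = C$10,614.98…
Failure-to-pay penalty: 13 × 2% × C$60,657.00 = C$15,770.82
Interest: C$60,657.00 × ((1 + 0.0075)^13 − 1) = C$60,657.00 × 0.1020104… = C$6,187.6478…
Penalties + interest = C$26,385.7950 + C$6,187.6478… = C$32,573.44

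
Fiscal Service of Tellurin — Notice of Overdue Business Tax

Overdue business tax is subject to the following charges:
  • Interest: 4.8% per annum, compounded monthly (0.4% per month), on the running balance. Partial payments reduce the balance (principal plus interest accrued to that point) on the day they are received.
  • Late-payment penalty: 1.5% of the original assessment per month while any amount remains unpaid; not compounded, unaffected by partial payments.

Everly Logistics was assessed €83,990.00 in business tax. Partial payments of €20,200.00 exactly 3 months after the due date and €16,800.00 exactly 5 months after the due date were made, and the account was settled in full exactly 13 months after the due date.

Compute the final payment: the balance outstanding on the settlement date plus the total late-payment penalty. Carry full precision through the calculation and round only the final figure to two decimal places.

€66,474.02

Balance at month 3: €83,990.0000 × (1 + 0.004)^3 = €85,001.9169…
After €20,200.00 payment: €85,001.9169… − €20,200.00 = €64,801.9169…
Balance at month 5: €64,801.9169… × (1 + 0.004)^2 = €65,321.3691…
After €16,800.00 payment: €65,321.3691… − €16,800.00 = €48,521.3691…
Balance at month 13: €48,521.3691… × (1 + 0.004)^8 = €50,095.9652…
Penalty: 13 × 1.5% × €83,990.00 = €16,378.05
Final settlement = outstanding balance + penalty = €50,095.9652… + €16,378.05 = €66,474.02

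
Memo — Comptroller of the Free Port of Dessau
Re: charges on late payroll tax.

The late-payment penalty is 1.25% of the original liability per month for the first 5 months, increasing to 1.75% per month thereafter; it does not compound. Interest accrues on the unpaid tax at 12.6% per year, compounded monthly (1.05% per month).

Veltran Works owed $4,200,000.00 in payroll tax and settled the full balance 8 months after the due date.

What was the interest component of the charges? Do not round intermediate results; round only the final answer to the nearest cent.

Interest: $4,200,000.00 × ((1 + 0.0105)^8 − 1) = $4,200,000.00 × 0.0871527… = $366,041.2772…

$366,041.28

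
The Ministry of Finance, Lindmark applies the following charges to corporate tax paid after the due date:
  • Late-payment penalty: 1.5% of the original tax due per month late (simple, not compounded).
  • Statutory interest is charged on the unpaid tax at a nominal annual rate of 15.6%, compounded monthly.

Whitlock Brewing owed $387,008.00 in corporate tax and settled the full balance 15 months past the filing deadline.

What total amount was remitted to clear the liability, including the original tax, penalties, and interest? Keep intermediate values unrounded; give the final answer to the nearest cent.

Late-payment penalty = 1.5% × $387,008.00 × 15 mo = $87,076.80
Interest (15.6%/yr ÷ 12 = 1.3%/month): $387,008.00 × ((1 + 0.013)^15 − 1) = $82,736.4125…
Total = $387,008.00 + $87,076.8000 + $82,736.4125… = $556,821.21

$556,821.21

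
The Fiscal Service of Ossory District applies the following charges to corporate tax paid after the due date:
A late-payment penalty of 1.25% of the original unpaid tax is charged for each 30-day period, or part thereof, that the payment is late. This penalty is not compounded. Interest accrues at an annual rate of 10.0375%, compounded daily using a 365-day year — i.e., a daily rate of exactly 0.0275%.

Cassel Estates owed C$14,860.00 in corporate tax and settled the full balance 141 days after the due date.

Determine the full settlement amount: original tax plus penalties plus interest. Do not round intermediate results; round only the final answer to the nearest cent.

Penalty periods: ⌈141/30⌉ = 5; penalty = 5 × 1.25% × C$14,860.00 = C$928.75
Interest: C$14,860.00 × ((1 + 0.000275)^141 − 1) = C$14,860.00 × 0.03953102… = C$587.4310…
Total = C$14,860.00 + C$928.7500 + C$587.4310… = C$16,376.18

C$16,376.18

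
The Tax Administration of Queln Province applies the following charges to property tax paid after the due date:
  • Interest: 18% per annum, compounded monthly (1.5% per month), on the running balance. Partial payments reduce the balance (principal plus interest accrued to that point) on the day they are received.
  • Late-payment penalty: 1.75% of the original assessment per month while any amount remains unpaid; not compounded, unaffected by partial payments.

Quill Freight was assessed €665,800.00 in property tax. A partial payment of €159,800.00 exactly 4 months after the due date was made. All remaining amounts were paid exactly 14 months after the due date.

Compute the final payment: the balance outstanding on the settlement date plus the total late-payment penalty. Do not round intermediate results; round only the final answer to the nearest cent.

Balance at month 4: €665,800.0000 × (1 + 0.015)^4 = €706,655.8520…
After €159,800.00 payment: €706,655.8520… − €159,800.00 = €546,855.8520…
Balance at month 14: €546,855.8520… × (1 + 0.015)^10 = €634,648.5417…
Penalty: 14 × 1.75% × €665,800.00 = €163,121.00
Final settlement = outstanding balance + penalty = €634,648.5417… + €163,121.00 = €797,769.54

€797,769.54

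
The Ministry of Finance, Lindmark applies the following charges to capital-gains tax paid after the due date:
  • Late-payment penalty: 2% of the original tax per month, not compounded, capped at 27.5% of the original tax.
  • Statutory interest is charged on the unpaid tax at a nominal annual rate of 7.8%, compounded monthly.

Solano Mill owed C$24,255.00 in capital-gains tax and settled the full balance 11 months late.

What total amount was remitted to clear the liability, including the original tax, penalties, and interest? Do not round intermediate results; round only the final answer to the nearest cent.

Penalty: 11 × 2% × C$24,255.00 = C$5,336.10 (below the 27.5% cap of C$6,670.13…)
Interest (7.8%/yr ÷ 12 = 0.65%/month): C$24,255.00 × ((1 + 0.0065)^11 − 1) = C$1,791.7085…
Total = C$24,255.00 + C$5,336.1000 + C$1,791.7085… = C$31,382.81

C$31,382.81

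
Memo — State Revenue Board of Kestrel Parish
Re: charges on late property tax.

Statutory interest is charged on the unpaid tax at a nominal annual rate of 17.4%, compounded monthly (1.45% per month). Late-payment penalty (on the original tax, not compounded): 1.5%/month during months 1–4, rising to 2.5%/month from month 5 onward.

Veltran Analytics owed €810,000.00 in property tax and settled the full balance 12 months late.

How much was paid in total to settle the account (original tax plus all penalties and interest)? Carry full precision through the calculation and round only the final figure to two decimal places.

Penalty, months 1–4: 4 × 1.5% × €810,000.00 = €48,600.00
Penalty, months 5–12: 8 × 2.5% × €810,000.00 = €162,000.00
Interest: €810,000.00 × ((1 + 0.0145)^12 − 1) = €810,000.00 × 0.1885696… = €152,741.3722…
Total = €810,000.00 + €210,600.0000 + €152,741.3722… = €1,173,341.37

€1,173,341.37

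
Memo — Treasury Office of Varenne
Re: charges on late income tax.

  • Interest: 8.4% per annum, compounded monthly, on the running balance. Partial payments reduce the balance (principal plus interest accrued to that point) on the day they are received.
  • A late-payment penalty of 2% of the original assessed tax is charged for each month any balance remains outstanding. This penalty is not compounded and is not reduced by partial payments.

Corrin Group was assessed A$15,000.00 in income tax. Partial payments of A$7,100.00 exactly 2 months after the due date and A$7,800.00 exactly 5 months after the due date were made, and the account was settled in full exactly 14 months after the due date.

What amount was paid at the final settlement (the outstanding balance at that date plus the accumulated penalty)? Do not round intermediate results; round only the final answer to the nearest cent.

A$4,713.50

Monthly rate = 8.4% ÷ 12 = 0.7%
Balance at month 2: A$15,000.0000 × (1 + 0.007)^2 = A$15,210.7350
After A$7,100.00 payment: A$15,210.7350 − A$7,100.00 = A$8,110.7350
Balance at month 5: A$8,110.7350 × (1 + 0.007)^3 = A$8,282.2555…
After A$7,800.00 payment: A$8,282.2555… − A$7,800.00 = A$482.2555…
Balance at month 14: A$482.2555… × (1 + 0.007)^9 = A$513.5023…
Penalty: 14 × 2% × A$15,000.00 = A$4,200.00
Final settlement = outstanding balance + penalty = A$513.5023… + A$4,200.00 = A$4,713.50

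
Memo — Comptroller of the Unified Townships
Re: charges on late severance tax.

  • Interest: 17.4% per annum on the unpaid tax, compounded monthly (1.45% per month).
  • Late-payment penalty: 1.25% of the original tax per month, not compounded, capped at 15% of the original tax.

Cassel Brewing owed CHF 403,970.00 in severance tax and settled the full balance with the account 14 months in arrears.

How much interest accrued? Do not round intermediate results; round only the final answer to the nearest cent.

Interest: CHF 403,970.00 × ((1 + 0.0145)^14 − 1) = CHF 403,970.00 × 0.2232880… = CHF 90,201.6576…

CHF 90,201.66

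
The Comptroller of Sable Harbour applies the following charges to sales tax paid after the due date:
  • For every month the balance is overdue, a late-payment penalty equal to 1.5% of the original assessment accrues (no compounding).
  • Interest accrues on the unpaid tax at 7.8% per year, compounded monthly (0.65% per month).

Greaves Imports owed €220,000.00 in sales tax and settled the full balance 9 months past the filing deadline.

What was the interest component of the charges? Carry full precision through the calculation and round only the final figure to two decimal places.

Interest: €220,000.00 × ((1 + 0.0065)^9 − 1) = €220,000.00 × 0.0600443… = €13,209.7449…

€13,209.74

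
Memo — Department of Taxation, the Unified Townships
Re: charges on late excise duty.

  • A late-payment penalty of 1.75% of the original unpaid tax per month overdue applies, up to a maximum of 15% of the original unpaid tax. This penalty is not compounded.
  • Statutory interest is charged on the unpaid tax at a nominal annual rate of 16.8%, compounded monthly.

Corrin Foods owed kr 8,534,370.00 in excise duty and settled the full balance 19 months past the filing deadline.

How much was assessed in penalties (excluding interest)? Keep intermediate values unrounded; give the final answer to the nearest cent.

kr 1,280,155.50

Penalty (uncapped): 19 × 1.75% × kr 8,534,370.00 = kr 2,837,678.03…; cap = 15% × kr 8,534,370.00 = kr 1,280,155.50 → penalty = kr 1,280,155.50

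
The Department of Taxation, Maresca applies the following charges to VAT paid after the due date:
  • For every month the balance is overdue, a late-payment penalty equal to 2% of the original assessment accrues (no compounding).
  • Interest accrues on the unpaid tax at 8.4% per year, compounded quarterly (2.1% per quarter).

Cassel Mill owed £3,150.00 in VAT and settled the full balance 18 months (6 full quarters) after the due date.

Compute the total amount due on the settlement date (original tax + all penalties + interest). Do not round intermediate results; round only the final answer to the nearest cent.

Late-payment penalty: 18 × 2% × £3,150.00 = £1,134.00
Interest: £3,150.00 × ((1 + 0.021)^6 − 1) = £3,150.00 × 0.1328032… = £418.3300…
Total = £3,150.00 + £1,134.0000 + £418.3300… = £4,702.33

£4,702.33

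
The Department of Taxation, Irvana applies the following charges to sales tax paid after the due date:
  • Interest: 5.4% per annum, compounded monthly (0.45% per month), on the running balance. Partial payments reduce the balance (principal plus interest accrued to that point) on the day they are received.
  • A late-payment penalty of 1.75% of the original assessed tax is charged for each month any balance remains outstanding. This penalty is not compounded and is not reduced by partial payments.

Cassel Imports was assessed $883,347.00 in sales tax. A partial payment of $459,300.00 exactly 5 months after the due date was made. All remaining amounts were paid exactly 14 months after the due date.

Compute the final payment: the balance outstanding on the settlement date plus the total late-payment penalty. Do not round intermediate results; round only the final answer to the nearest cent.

$678,835.31

Balance at month 5: $883,347.0000 × (1 + 0.0045)^5 = $903,401.9920…
After $459,300.00 payment: $903,401.9920… − $459,300.00 = $444,101.9920…
Balance at month 14: $444,101.9920… × (1 + 0.0045)^9 = $462,415.2955…
Penalty: 14 × 1.75% × $883,347.00 = $216,420.02…
Final settlement = outstanding balance + penalty = $462,415.2955… + $216,420.02… = $678,835.31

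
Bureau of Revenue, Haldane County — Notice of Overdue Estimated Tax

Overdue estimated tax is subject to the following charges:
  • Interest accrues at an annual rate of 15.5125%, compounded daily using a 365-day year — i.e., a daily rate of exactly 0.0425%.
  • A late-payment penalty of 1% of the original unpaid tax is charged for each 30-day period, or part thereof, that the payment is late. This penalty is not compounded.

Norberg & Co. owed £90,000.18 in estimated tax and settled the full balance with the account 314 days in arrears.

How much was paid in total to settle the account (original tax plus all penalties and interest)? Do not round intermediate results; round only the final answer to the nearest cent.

£112,746.08

Penalty periods: ⌈314/30⌉ = 11; penalty = 11 × 1% × £90,000.18 = £9,900.02…
Interest: £90,000.18 × ((1 + 0.000425)^314 − 1) = £90,000.18 × 0.14273173… = £12,845.8813…
Total = £90,000.18 + £9,900.0198 + £12,845.8813… = £112,746.08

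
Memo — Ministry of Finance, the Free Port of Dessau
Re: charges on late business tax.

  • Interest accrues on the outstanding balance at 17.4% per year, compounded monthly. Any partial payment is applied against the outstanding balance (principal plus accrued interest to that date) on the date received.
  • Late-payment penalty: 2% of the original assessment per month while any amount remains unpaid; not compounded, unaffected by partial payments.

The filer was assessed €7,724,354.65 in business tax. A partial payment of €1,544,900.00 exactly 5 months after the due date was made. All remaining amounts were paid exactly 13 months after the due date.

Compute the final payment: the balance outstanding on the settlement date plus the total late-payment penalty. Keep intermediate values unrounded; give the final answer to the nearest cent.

Monthly rate = 17.4% ÷ 12 = 1.45%
Balance at month 5: €7,724,354.6500 × (1 + 0.0145)^5 = €8,300,848.0166…
After €1,544,900.00 payment: €8,300,848.0166… − €1,544,900.00 = €6,755,948.0166…
Balance at month 13: €6,755,948.0166… × (1 + 0.0145)^8 = €7,580,584.7978…
Penalty: 13 × 2% × €7,724,354.65 = €2,008,332.21…
Final settlement = outstanding balance + penalty = €7,580,584.7978… + €2,008,332.21… = €9,588,917.01

€9,588,917.01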